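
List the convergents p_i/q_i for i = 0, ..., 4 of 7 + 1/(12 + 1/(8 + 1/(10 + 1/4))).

Using the convergent recurrence p_i = a_i*p_{i-1} + p_{i-2}, q_i = a_i*q_{i-1} + q_{i-2} with p_{-2}=0, p_{-1}=1, q_{-2}=1, q_{-1}=0:
  i=0: a_0=7, p_0 = 7*1 + 0 = 7, q_0 = 7*0 + 1 = 1.
  i=1: a_1=12, p_1 = 12*7 + 1 = 85, q_1 = 12*1 + 0 = 12.
  i=2: a_2=8, p_2 = 8*85 + 7 = 687, q_2 = 8*12 + 1 = 97.
  i=3: a_3=10, p_3 = 10*687 + 85 = 6955, q_3 = 10*97 + 12 = 982.
  i=4: a_4=4, p_4 = 4*6955 + 687 = 28507, q_4 = 4*982 + 97 = 4025.

7/1, 85/12, 687/97, 6955/982, 28507/4025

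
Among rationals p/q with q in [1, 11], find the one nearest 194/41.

Expand x = 194/41 as a continued fraction with the Euclidean algorithm:
  194 = 4*41 + 30, so a_0 = 4.
  41 = 1*30 + 11, so a_1 = 1.
  30 = 2*11 + 8, so a_2 = 2.
  11 = 1*8 + 3, so a_3 = 1.
  8 = 2*3 + 2, so a_4 = 2.
  3 = 1*2 + 1, so a_5 = 1.
  2 = 2*1 + 0, so a_6 = 2.
so x = [4; 1, 2, 1, 2, 1, 2].
Convergents (p_i = a_i*p_{i-1} + p_{i-2}, q_i = a_i*q_{i-1} + q_{i-2} with p_{-2}=0, p_{-1}=1, q_{-2}=1, q_{-1}=0), until the denominator exceeds 11:
  i=0: a_0=4, p_0 = 4*1 + 0 = 4, q_0 = 4*0 + 1 = 1.
  i=1: a_1=1, p_1 = 1*4 + 1 = 5, q_1 = 1*1 + 0 = 1.
  i=2: a_2=2, p_2 = 2*5 + 4 = 14, q_2 = 2*1 + 1 = 3.
  i=3: a_3=1, p_3 = 1*14 + 5 = 19, q_3 = 1*3 + 1 = 4.
  i=4: a_4=2, p_4 = 2*19 + 14 = 52, q_4 = 2*4 + 3 = 11.
  i=5: a_5=1, p_5 = 1*52 + 19 = 71, q_5 = 1*11 + 4 = 15.
q_5 = 15 > 11, so the last convergent with denominator <= 11 is p_4/q_4 = 52/11.
The closest fraction with denominator <= 11 is either p_4/q_4 or the intermediate fraction (k*p_4 + p_3)/(k*q_4 + q_3) with the largest k >= 1 whose denominator stays <= 11; these approach x as k grows, and every other convergent or intermediate fraction in range is farther away.
Largest k: floor((11 - q_3)/q_4) = floor((11 - 4)/11) = 0.
Since k = 0, no intermediate fraction beyond p_4/q_4 has denominator <= 11, so the convergent 52/11 is the closest (its error is |194*11 - 52*41|/(41*11) = 2/451).

52/11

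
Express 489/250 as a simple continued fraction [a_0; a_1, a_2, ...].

Run the Euclidean algorithm on 489 and 250; the successive quotients are the partial quotients a_0, a_1, ... (each step inverts the fractional part left over by the previous one):
  489 = 1*250 + 239, so a_0 = 1.
  250 = 1*239 + 11, so a_1 = 1.
  239 = 21*11 + 8, so a_2 = 21.
  11 = 1*8 + 3, so a_3 = 1.
  8 = 2*3 + 2, so a_4 = 2.
  3 = 1*2 + 1, so a_5 = 1.
  2 = 2*1 + 0, so a_6 = 2.
The remainder reaches 0 after 7 divisions, so the expansion has 7 partial quotients, read off in order.

[1; 1, 21, 1, 2, 1, 2]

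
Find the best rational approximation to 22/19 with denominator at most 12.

7/6

Expand x = 22/19 as a continued fraction with the Euclidean algorithm:
  22 = 1*19 + 3, so a_0 = 1.
  19 = 6*3 + 1, so a_1 = 6.
  3 = 3*1 + 0, so a_2 = 3.
so x = [1; 6, 3].
Convergents (p_i = a_i*p_{i-1} + p_{i-2}, q_i = a_i*q_{i-1} + q_{i-2} with p_{-2}=0, p_{-1}=1, q_{-2}=1, q_{-1}=0), until the denominator exceeds 12:
  i=0: a_0=1, p_0 = 1*1 + 0 = 1, q_0 = 1*0 + 1 = 1.
  i=1: a_1=6, p_1 = 6*1 + 1 = 7, q_1 = 6*1 + 0 = 6.
  i=2: a_2=3, p_2 = 3*7 + 1 = 22, q_2 = 3*6 + 1 = 19.
q_2 = 19 > 12, so the last convergent with denominator <= 12 is p_1/q_1 = 7/6.
The closest fraction with denominator <= 12 is either p_1/q_1 or the intermediate fraction (k*p_1 + p_0)/(k*q_1 + q_0) with the largest k >= 1 whose denominator stays <= 12; these approach x as k grows, and every other convergent or intermediate fraction in range is farther away.
Largest k: floor((12 - q_0)/q_1) = floor((12 - 1)/6) = 1.
That gives (1*7 + 1)/(1*6 + 1) = 8/7.
Compare the errors: |x - 7/6| = |22*6 - 7*19|/(19*6) = 1/114, and |x - 8/7| = |22*7 - 8*19|/(19*7) = 2/133.
Cross-multiplying, 1*133 = 133 < 228 = 2*114, so 1/114 is smaller: the convergent 7/6 is closer to x than 8/7.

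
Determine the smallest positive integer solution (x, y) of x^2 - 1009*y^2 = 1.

(x, y) = (583201, 18360)

First expand sqrt(1009) as a continued fraction. With x_i = (sqrt(1009) + m_i)/d_i and (m_0, d_0) = (0, 1): a_0 = floor(sqrt(1009)) = 31, since 31^2 = 961 <= 1009 < 1024 = 32^2.
Iterate m_{i+1} = d_i*a_i - m_i, d_{i+1} = (1009 - m_{i+1}^2)/d_i, a_{i+1} = floor((a_0 + m_{i+1})/d_{i+1}):
  m_1 = 1*31 - 0 = 31, d_1 = (1009 - 31^2)/1 = 48/1 = 48, a_1 = floor((31 + 31)/48) = 1.
  m_2 = 48*1 - 31 = 17, d_2 = (1009 - 17^2)/48 = 720/48 = 15, a_2 = floor((31 + 17)/15) = 3.
  m_3 = 15*3 - 17 = 28, d_3 = (1009 - 28^2)/15 = 225/15 = 15, a_3 = floor((31 + 28)/15) = 3.
  m_4 = 15*3 - 28 = 17, d_4 = (1009 - 17^2)/15 = 720/15 = 48, a_4 = floor((31 + 17)/48) = 1.
  m_5 = 48*1 - 17 = 31, d_5 = (1009 - 31^2)/48 = 48/48 = 1, a_5 = floor((31 + 31)/1) = 62.
  m_6 = 1*62 - 31 = 31, d_6 = (1009 - 31^2)/1 = 48/1 = 48: (m_6, d_6) = (m_1, d_1) = (31, 48), so from here the quotients repeat a_1, ..., a_5; the period length is 5.
So sqrt(1009) = [31; (1, 3, 3, 1, 62)] with period length k = 5.
k is odd, so (p_{k-1}, q_{k-1}) only solves x^2 - 1009y^2 = -1 and the fundamental solution of x^2 - 1009y^2 = 1 is (p_{2k-1}, q_{2k-1}) = (p_9, q_9); compute convergents through index 9, running through the period twice.
Convergents (p_i = a_i*p_{i-1} + p_{i-2}, q_i = a_i*q_{i-1} + q_{i-2} with p_{-2}=0, p_{-1}=1, q_{-2}=1, q_{-1}=0):
  i=0: a_0=31, p_0 = 31*1 + 0 = 31, q_0 = 31*0 + 1 = 1.
  i=1: a_1=1, p_1 = 1*31 + 1 = 32, q_1 = 1*1 + 0 = 1.
  i=2: a_2=3, p_2 = 3*32 + 31 = 127, q_2 = 3*1 + 1 = 4.
  i=3: a_3=3, p_3 = 3*127 + 32 = 413, q_3 = 3*4 + 1 = 13.
  i=4: a_4=1, p_4 = 1*413 + 127 = 540, q_4 = 1*13 + 4 = 17.
  i=5: a_5=62, p_5 = 62*540 + 413 = 33893, q_5 = 62*17 + 13 = 1067.
  i=6: a_6=1, p_6 = 1*33893 + 540 = 34433, q_6 = 1*1067 + 17 = 1084.
  i=7: a_7=3, p_7 = 3*34433 + 33893 = 137192, q_7 = 3*1084 + 1067 = 4319.
  i=8: a_8=3, p_8 = 3*137192 + 34433 = 446009, q_8 = 3*4319 + 1084 = 14041.
  i=9: a_9=1, p_9 = 1*446009 + 137192 = 583201, q_9 = 1*14041 + 4319 = 18360.
Indeed p_4^2 - 1009*q_4^2 = 291600 - 291601 = -1, not +1.
Check: 583201^2 - 1009*18360^2 = 340123406401 - 340123406400 = 1, so (x, y) = (583201, 18360) solves the equation, and by the theorem it is the least positive solution.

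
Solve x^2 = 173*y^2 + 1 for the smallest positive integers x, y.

(x, y) = (2499849, 190060)

First expand sqrt(173) as a continued fraction. With x_i = (sqrt(173) + m_i)/d_i and (m_0, d_0) = (0, 1): a_0 = floor(sqrt(173)) = 13, since 13^2 = 169 <= 173 < 196 = 14^2.
Iterate m_{i+1} = d_i*a_i - m_i, d_{i+1} = (173 - m_{i+1}^2)/d_i, a_{i+1} = floor((a_0 + m_{i+1})/d_{i+1}):
  m_1 = 1*13 - 0 = 13, d_1 = (173 - 13^2)/1 = 4/1 = 4, a_1 = floor((13 + 13)/4) = 6.
  m_2 = 4*6 - 13 = 11, d_2 = (173 - 11^2)/4 = 52/4 = 13, a_2 = floor((13 + 11)/13) = 1.
  m_3 = 13*1 - 11 = 2, d_3 = (173 - 2^2)/13 = 169/13 = 13, a_3 = floor((13 + 2)/13) = 1.
  m_4 = 13*1 - 2 = 11, d_4 = (173 - 11^2)/13 = 52/13 = 4, a_4 = floor((13 + 11)/4) = 6.
  m_5 = 4*6 - 11 = 13, d_5 = (173 - 13^2)/4 = 4/4 = 1, a_5 = floor((13 + 13)/1) = 26.
  m_6 = 1*26 - 13 = 13, d_6 = (173 - 13^2)/1 = 4/1 = 4: (m_6, d_6) = (m_1, d_1) = (13, 4), so from here the quotients repeat a_1, ..., a_5; the period length is 5.
So sqrt(173) = [13; (6, 1, 1, 6, 26)] with period length k = 5.
k is odd, so (p_{k-1}, q_{k-1}) only solves x^2 - 173y^2 = -1 and the fundamental solution of x^2 - 173y^2 = 1 is (p_{2k-1}, q_{2k-1}) = (p_9, q_9); compute convergents through index 9, running through the period twice.
Convergents (p_i = a_i*p_{i-1} + p_{i-2}, q_i = a_i*q_{i-1} + q_{i-2} with p_{-2}=0, p_{-1}=1, q_{-2}=1, q_{-1}=0):
  i=0: a_0=13, p_0 = 13*1 + 0 = 13, q_0 = 13*0 + 1 = 1.
  i=1: a_1=6, p_1 = 6*13 + 1 = 79, q_1 = 6*1 + 0 = 6.
  i=2: a_2=1, p_2 = 1*79 + 13 = 92, q_2 = 1*6 + 1 = 7.
  i=3: a_3=1, p_3 = 1*92 + 79 = 171, q_3 = 1*7 + 6 = 13.
  i=4: a_4=6, p_4 = 6*171 + 92 = 1118, q_4 = 6*13 + 7 = 85.
  i=5: a_5=26, p_5 = 26*1118 + 171 = 29239, q_5 = 26*85 + 13 = 2223.
  i=6: a_6=6, p_6 = 6*29239 + 1118 = 176552, q_6 = 6*2223 + 85 = 13423.
  i=7: a_7=1, p_7 = 1*176552 + 29239 = 205791, q_7 = 1*13423 + 2223 = 15646.
  i=8: a_8=1, p_8 = 1*205791 + 176552 = 382343, q_8 = 1*15646 + 13423 = 29069.
  i=9: a_9=6, p_9 = 6*382343 + 205791 = 2499849, q_9 = 6*29069 + 15646 = 190060.
Indeed p_4^2 - 173*q_4^2 = 1249924 - 1249925 = -1, not +1.
Check: 2499849^2 - 173*190060^2 = 6249245022801 - 6249245022800 = 1, so (x, y) = (2499849, 190060) solves the equation, and by the theorem it is the least positive solution.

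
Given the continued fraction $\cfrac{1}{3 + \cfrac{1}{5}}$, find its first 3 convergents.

0/1, 1/3, 5/16

Using the convergent recurrence p_i = a_i*p_{i-1} + p_{i-2}, q_i = a_i*q_{i-1} + q_{i-2} with p_{-2}=0, p_{-1}=1, q_{-2}=1, q_{-1}=0:
  i=0: a_0=0, p_0 = 0*1 + 0 = 0, q_0 = 0*0 + 1 = 1.
  i=1: a_1=3, p_1 = 3*0 + 1 = 1, q_1 = 3*1 + 0 = 3.
  i=2: a_2=5, p_2 = 5*1 + 0 = 5, q_2 = 5*3 + 1 = 16.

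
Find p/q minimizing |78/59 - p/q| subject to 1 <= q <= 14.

4/3

Expand x = 78/59 as a continued fraction with the Euclidean algorithm:
  78 = 1*59 + 19, so a_0 = 1.
  59 = 3*19 + 2, so a_1 = 3.
  19 = 9*2 + 1, so a_2 = 9.
  2 = 2*1 + 0, so a_3 = 2.
so x = [1; 3, 9, 2].
Convergents (p_i = a_i*p_{i-1} + p_{i-2}, q_i = a_i*q_{i-1} + q_{i-2} with p_{-2}=0, p_{-1}=1, q_{-2}=1, q_{-1}=0), until the denominator exceeds 14:
  i=0: a_0=1, p_0 = 1*1 + 0 = 1, q_0 = 1*0 + 1 = 1.
  i=1: a_1=3, p_1 = 3*1 + 1 = 4, q_1 = 3*1 + 0 = 3.
  i=2: a_2=9, p_2 = 9*4 + 1 = 37, q_2 = 9*3 + 1 = 28.
q_2 = 28 > 14, so the last convergent with denominator <= 14 is p_1/q_1 = 4/3.
The closest fraction with denominator <= 14 is either p_1/q_1 or the intermediate fraction (k*p_1 + p_0)/(k*q_1 + q_0) with the largest k >= 1 whose denominator stays <= 14; these approach x as k grows, and every other convergent or intermediate fraction in range is farther away.
Largest k: floor((14 - q_0)/q_1) = floor((14 - 1)/3) = 4.
That gives (4*4 + 1)/(4*3 + 1) = 17/13.
Compare the errors: |x - 4/3| = |78*3 - 4*59|/(59*3) = 2/177, and |x - 17/13| = |78*13 - 17*59|/(59*13) = 11/767.
Cross-multiplying, 2*767 = 1534 < 1947 = 11*177, so 2/177 is smaller: the convergent 4/3 is closer to x than 17/13.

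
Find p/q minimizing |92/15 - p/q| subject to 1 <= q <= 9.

49/8

Expand x = 92/15 as a continued fraction with the Euclidean algorithm:
  92 = 6*15 + 2, so a_0 = 6.
  15 = 7*2 + 1, so a_1 = 7.
  2 = 2*1 + 0, so a_2 = 2.
so x = [6; 7, 2].
Convergents (p_i = a_i*p_{i-1} + p_{i-2}, q_i = a_i*q_{i-1} + q_{i-2} with p_{-2}=0, p_{-1}=1, q_{-2}=1, q_{-1}=0), until the denominator exceeds 9:
  i=0: a_0=6, p_0 = 6*1 + 0 = 6, q_0 = 6*0 + 1 = 1.
  i=1: a_1=7, p_1 = 7*6 + 1 = 43, q_1 = 7*1 + 0 = 7.
  i=2: a_2=2, p_2 = 2*43 + 6 = 92, q_2 = 2*7 + 1 = 15.
q_2 = 15 > 9, so the last convergent with denominator <= 9 is p_1/q_1 = 43/7.
The closest fraction with denominator <= 9 is either p_1/q_1 or the intermediate fraction (k*p_1 + p_0)/(k*q_1 + q_0) with the largest k >= 1 whose denominator stays <= 9; these approach x as k grows, and every other convergent or intermediate fraction in range is farther away.
Largest k: floor((9 - q_0)/q_1) = floor((9 - 1)/7) = 1.
That gives (1*43 + 6)/(1*7 + 1) = 49/8.
Compare the errors: |x - 43/7| = |92*7 - 43*15|/(15*7) = 1/105, and |x - 49/8| = |92*8 - 49*15|/(15*8) = 1/120.
Cross-multiplying, 1*105 = 105 < 120 = 1*120, so 1/120 is smaller: the intermediate fraction 49/8 is closer to x than 43/7.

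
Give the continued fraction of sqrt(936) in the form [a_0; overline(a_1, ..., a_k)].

Write x_i = (sqrt(936) + m_i)/d_i with (m_0, d_0) = (0, 1). a_0 = floor(sqrt(936)) = 30, since 30^2 = 900 <= 936 < 961 = 31^2.
Iterate m_{i+1} = d_i*a_i - m_i, d_{i+1} = (936 - m_{i+1}^2)/d_i, a_{i+1} = floor((a_0 + m_{i+1})/d_{i+1}):
  m_1 = 1*30 - 0 = 30, d_1 = (936 - 30^2)/1 = 36/1 = 36, a_1 = floor((30 + 30)/36) = 1.
  m_2 = 36*1 - 30 = 6, d_2 = (936 - 6^2)/36 = 900/36 = 25, a_2 = floor((30 + 6)/25) = 1.
  m_3 = 25*1 - 6 = 19, d_3 = (936 - 19^2)/25 = 575/25 = 23, a_3 = floor((30 + 19)/23) = 2.
  m_4 = 23*2 - 19 = 27, d_4 = (936 - 27^2)/23 = 207/23 = 9, a_4 = floor((30 + 27)/9) = 6.
  m_5 = 9*6 - 27 = 27, d_5 = (936 - 27^2)/9 = 207/9 = 23, a_5 = floor((30 + 27)/23) = 2.
  m_6 = 23*2 - 27 = 19, d_6 = (936 - 19^2)/23 = 575/23 = 25, a_6 = floor((30 + 19)/25) = 1.
  m_7 = 25*1 - 19 = 6, d_7 = (936 - 6^2)/25 = 900/25 = 36, a_7 = floor((30 + 6)/36) = 1.
  m_8 = 36*1 - 6 = 30, d_8 = (936 - 30^2)/36 = 36/36 = 1, a_8 = floor((30 + 30)/1) = 60.
  m_9 = 1*60 - 30 = 30, d_9 = (936 - 30^2)/1 = 36/1 = 36: (m_9, d_9) = (m_1, d_1) = (30, 36), so from here the quotients repeat a_1, ..., a_8; the period length is 8.
Hence the expansion of sqrt(936) is a_0 = 30 followed by the repeating block 1, 1, 2, 6, 2, 1, 1, 60 (period 8).

[30; overline(1, 1, 2, 6, 2, 1, 1, 60)]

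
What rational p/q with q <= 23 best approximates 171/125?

26/19

Expand x = 171/125 as a continued fraction with the Euclidean algorithm:
  171 = 1*125 + 46, so a_0 = 1.
  125 = 2*46 + 33, so a_1 = 2.
  46 = 1*33 + 13, so a_2 = 1.
  33 = 2*13 + 7, so a_3 = 2.
  13 = 1*7 + 6, so a_4 = 1.
  7 = 1*6 + 1, so a_5 = 1.
  6 = 6*1 + 0, so a_6 = 6.
so x = [1; 2, 1, 2, 1, 1, 6].
Convergents (p_i = a_i*p_{i-1} + p_{i-2}, q_i = a_i*q_{i-1} + q_{i-2} with p_{-2}=0, p_{-1}=1, q_{-2}=1, q_{-1}=0), until the denominator exceeds 23:
  i=0: a_0=1, p_0 = 1*1 + 0 = 1, q_0 = 1*0 + 1 = 1.
  i=1: a_1=2, p_1 = 2*1 + 1 = 3, q_1 = 2*1 + 0 = 2.
  i=2: a_2=1, p_2 = 1*3 + 1 = 4, q_2 = 1*2 + 1 = 3.
  i=3: a_3=2, p_3 = 2*4 + 3 = 11, q_3 = 2*3 + 2 = 8.
  i=4: a_4=1, p_4 = 1*11 + 4 = 15, q_4 = 1*8 + 3 = 11.
  i=5: a_5=1, p_5 = 1*15 + 11 = 26, q_5 = 1*11 + 8 = 19.
  i=6: a_6=6, p_6 = 6*26 + 15 = 171, q_6 = 6*19 + 11 = 125.
q_6 = 125 > 23, so the last convergent with denominator <= 23 is p_5/q_5 = 26/19.
The closest fraction with denominator <= 23 is either p_5/q_5 or the intermediate fraction (k*p_5 + p_4)/(k*q_5 + q_4) with the largest k >= 1 whose denominator stays <= 23; these approach x as k grows, and every other convergent or intermediate fraction in range is farther away.
Largest k: floor((23 - q_4)/q_5) = floor((23 - 11)/19) = 0.
Since k = 0, no intermediate fraction beyond p_5/q_5 has denominator <= 23, so the convergent 26/19 is the closest (its error is |171*19 - 26*125|/(125*19) = 1/2375).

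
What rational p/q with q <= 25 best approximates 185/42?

Expand x = 185/42 as a continued fraction with the Euclidean algorithm:
  185 = 4*42 + 17, so a_0 = 4.
  42 = 2*17 + 8, so a_1 = 2.
  17 = 2*8 + 1, so a_2 = 2.
  8 = 8*1 + 0, so a_3 = 8.
so x = [4; 2, 2, 8].
Convergents (p_i = a_i*p_{i-1} + p_{i-2}, q_i = a_i*q_{i-1} + q_{i-2} with p_{-2}=0, p_{-1}=1, q_{-2}=1, q_{-1}=0), until the denominator exceeds 25:
  i=0: a_0=4, p_0 = 4*1 + 0 = 4, q_0 = 4*0 + 1 = 1.
  i=1: a_1=2, p_1 = 2*4 + 1 = 9, q_1 = 2*1 + 0 = 2.
  i=2: a_2=2, p_2 = 2*9 + 4 = 22, q_2 = 2*2 + 1 = 5.
  i=3: a_3=8, p_3 = 8*22 + 9 = 185, q_3 = 8*5 + 2 = 42.
q_3 = 42 > 25, so the last convergent with denominator <= 25 is p_2/q_2 = 22/5.
The closest fraction with denominator <= 25 is either p_2/q_2 or the intermediate fraction (k*p_2 + p_1)/(k*q_2 + q_1) with the largest k >= 1 whose denominator stays <= 25; these approach x as k grows, and every other convergent or intermediate fraction in range is farther away.
Largest k: floor((25 - q_1)/q_2) = floor((25 - 2)/5) = 4.
That gives (4*22 + 9)/(4*5 + 2) = 97/22.
Compare the errors: |x - 22/5| = |185*5 - 22*42|/(42*5) = 1/210, and |x - 97/22| = |185*22 - 97*42|/(42*22) = 4/924.
Cross-multiplying, 4*210 = 840 < 924 = 1*924, so 4/924 is smaller: the intermediate fraction 97/22 is closer to x than 22/5.

97/22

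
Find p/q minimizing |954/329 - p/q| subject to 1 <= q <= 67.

29/10

Expand x = 954/329 as a continued fraction with the Euclidean algorithm:
  954 = 2*329 + 296, so a_0 = 2.
  329 = 1*296 + 33, so a_1 = 1.
  296 = 8*33 + 32, so a_2 = 8.
  33 = 1*32 + 1, so a_3 = 1.
  32 = 32*1 + 0, so a_4 = 32.
so x = [2; 1, 8, 1, 32].
Convergents (p_i = a_i*p_{i-1} + p_{i-2}, q_i = a_i*q_{i-1} + q_{i-2} with p_{-2}=0, p_{-1}=1, q_{-2}=1, q_{-1}=0), until the denominator exceeds 67:
  i=0: a_0=2, p_0 = 2*1 + 0 = 2, q_0 = 2*0 + 1 = 1.
  i=1: a_1=1, p_1 = 1*2 + 1 = 3, q_1 = 1*1 + 0 = 1.
  i=2: a_2=8, p_2 = 8*3 + 2 = 26, q_2 = 8*1 + 1 = 9.
  i=3: a_3=1, p_3 = 1*26 + 3 = 29, q_3 = 1*9 + 1 = 10.
  i=4: a_4=32, p_4 = 32*29 + 26 = 954, q_4 = 32*10 + 9 = 329.
q_4 = 329 > 67, so the last convergent with denominator <= 67 is p_3/q_3 = 29/10.
The closest fraction with denominator <= 67 is either p_3/q_3 or the intermediate fraction (k*p_3 + p_2)/(k*q_3 + q_2) with the largest k >= 1 whose denominator stays <= 67; these approach x as k grows, and every other convergent or intermediate fraction in range is farther away.
Largest k: floor((67 - q_2)/q_3) = floor((67 - 9)/10) = 5.
That gives (5*29 + 26)/(5*10 + 9) = 171/59.
Compare the errors: |x - 29/10| = |954*10 - 29*329|/(329*10) = 1/3290, and |x - 171/59| = |954*59 - 171*329|/(329*59) = 27/19411.
Cross-multiplying, 1*19411 = 19411 < 88830 = 27*3290, so 1/3290 is smaller: the convergent 29/10 is closer to x than 171/59.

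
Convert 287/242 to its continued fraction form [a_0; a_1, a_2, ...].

Run the Euclidean algorithm on 287 and 242; the successive quotients are the partial quotients a_0, a_1, ... (each step inverts the fractional part left over by the previous one):
  287 = 1*242 + 45, so a_0 = 1.
  242 = 5*45 + 17, so a_1 = 5.
  45 = 2*17 + 11, so a_2 = 2.
  17 = 1*11 + 6, so a_3 = 1.
  11 = 1*6 + 5, so a_4 = 1.
  6 = 1*5 + 1, so a_5 = 1.
  5 = 5*1 + 0, so a_6 = 5.
The remainder reaches 0 after 7 divisions, so the expansion has 7 partial quotients, read off in order.

[1; 5, 2, 1, 1, 1, 5]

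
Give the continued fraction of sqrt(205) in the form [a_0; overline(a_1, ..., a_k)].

Write x_i = (sqrt(205) + m_i)/d_i with (m_0, d_0) = (0, 1). a_0 = floor(sqrt(205)) = 14, since 14^2 = 196 <= 205 < 225 = 15^2.
Iterate m_{i+1} = d_i*a_i - m_i, d_{i+1} = (205 - m_{i+1}^2)/d_i, a_{i+1} = floor((a_0 + m_{i+1})/d_{i+1}):
  m_1 = 1*14 - 0 = 14, d_1 = (205 - 14^2)/1 = 9/1 = 9, a_1 = floor((14 + 14)/9) = 3.
  m_2 = 9*3 - 14 = 13, d_2 = (205 - 13^2)/9 = 36/9 = 4, a_2 = floor((14 + 13)/4) = 6.
  m_3 = 4*6 - 13 = 11, d_3 = (205 - 11^2)/4 = 84/4 = 21, a_3 = floor((14 + 11)/21) = 1.
  m_4 = 21*1 - 11 = 10, d_4 = (205 - 10^2)/21 = 105/21 = 5, a_4 = floor((14 + 10)/5) = 4.
  m_5 = 5*4 - 10 = 10, d_5 = (205 - 10^2)/5 = 105/5 = 21, a_5 = floor((14 + 10)/21) = 1.
  m_6 = 21*1 - 10 = 11, d_6 = (205 - 11^2)/21 = 84/21 = 4, a_6 = floor((14 + 11)/4) = 6.
  m_7 = 4*6 - 11 = 13, d_7 = (205 - 13^2)/4 = 36/4 = 9, a_7 = floor((14 + 13)/9) = 3.
  m_8 = 9*3 - 13 = 14, d_8 = (205 - 14^2)/9 = 9/9 = 1, a_8 = floor((14 + 14)/1) = 28.
  m_9 = 1*28 - 14 = 14, d_9 = (205 - 14^2)/1 = 9/1 = 9: (m_9, d_9) = (m_1, d_1) = (14, 9), so from here the quotients repeat a_1, ..., a_8; the period length is 8.
Hence the expansion of sqrt(205) is a_0 = 14 followed by the repeating block 3, 6, 1, 4, 1, 6, 3, 28 (period 8).

[14; overline(3, 6, 1, 4, 1, 6, 3, 28)]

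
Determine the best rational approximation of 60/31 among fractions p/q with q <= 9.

17/9

Expand x = 60/31 as a continued fraction with the Euclidean algorithm:
  60 = 1*31 + 29, so a_0 = 1.
  31 = 1*29 + 2, so a_1 = 1.
  29 = 14*2 + 1, so a_2 = 14.
  2 = 2*1 + 0, so a_3 = 2.
so x = [1; 1, 14, 2].
Convergents (p_i = a_i*p_{i-1} + p_{i-2}, q_i = a_i*q_{i-1} + q_{i-2} with p_{-2}=0, p_{-1}=1, q_{-2}=1, q_{-1}=0), until the denominator exceeds 9:
  i=0: a_0=1, p_0 = 1*1 + 0 = 1, q_0 = 1*0 + 1 = 1.
  i=1: a_1=1, p_1 = 1*1 + 1 = 2, q_1 = 1*1 + 0 = 1.
  i=2: a_2=14, p_2 = 14*2 + 1 = 29, q_2 = 14*1 + 1 = 15.
q_2 = 15 > 9, so the last convergent with denominator <= 9 is p_1/q_1 = 2/1.
The closest fraction with denominator <= 9 is either p_1/q_1 or the intermediate fraction (k*p_1 + p_0)/(k*q_1 + q_0) with the largest k >= 1 whose denominator stays <= 9; these approach x as k grows, and every other convergent or intermediate fraction in range is farther away.
Largest k: floor((9 - q_0)/q_1) = floor((9 - 1)/1) = 8.
That gives (8*2 + 1)/(8*1 + 1) = 17/9.
Compare the errors: |x - 2/1| = |60*1 - 2*31|/(31*1) = 2/31, and |x - 17/9| = |60*9 - 17*31|/(31*9) = 13/279.
Cross-multiplying, 13*31 = 403 < 558 = 2*279, so 13/279 is smaller: the intermediate fraction 17/9 is closer to x than 2/1.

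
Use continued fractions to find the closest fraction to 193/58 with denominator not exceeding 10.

10/3

Expand x = 193/58 as a continued fraction with the Euclidean algorithm:
  193 = 3*58 + 19, so a_0 = 3.
  58 = 3*19 + 1, so a_1 = 3.
  19 = 19*1 + 0, so a_2 = 19.
so x = [3; 3, 19].
Convergents (p_i = a_i*p_{i-1} + p_{i-2}, q_i = a_i*q_{i-1} + q_{i-2} with p_{-2}=0, p_{-1}=1, q_{-2}=1, q_{-1}=0), until the denominator exceeds 10:
  i=0: a_0=3, p_0 = 3*1 + 0 = 3, q_0 = 3*0 + 1 = 1.
  i=1: a_1=3, p_1 = 3*3 + 1 = 10, q_1 = 3*1 + 0 = 3.
  i=2: a_2=19, p_2 = 19*10 + 3 = 193, q_2 = 19*3 + 1 = 58.
q_2 = 58 > 10, so the last convergent with denominator <= 10 is p_1/q_1 = 10/3.
The closest fraction with denominator <= 10 is either p_1/q_1 or the intermediate fraction (k*p_1 + p_0)/(k*q_1 + q_0) with the largest k >= 1 whose denominator stays <= 10; these approach x as k grows, and every other convergent or intermediate fraction in range is farther away.
Largest k: floor((10 - q_0)/q_1) = floor((10 - 1)/3) = 3.
That gives (3*10 + 3)/(3*3 + 1) = 33/10.
Compare the errors: |x - 10/3| = |193*3 - 10*58|/(58*3) = 1/174, and |x - 33/10| = |193*10 - 33*58|/(58*10) = 16/580.
Cross-multiplying, 1*580 = 580 < 2784 = 16*174, so 1/174 is smaller: the convergent 10/3 is closer to x than 33/10.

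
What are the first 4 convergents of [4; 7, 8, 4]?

Using the convergent recurrence p_i = a_i*p_{i-1} + p_{i-2}, q_i = a_i*q_{i-1} + q_{i-2} with p_{-2}=0, p_{-1}=1, q_{-2}=1, q_{-1}=0:
  i=0: a_0=4, p_0 = 4*1 + 0 = 4, q_0 = 4*0 + 1 = 1.
  i=1: a_1=7, p_1 = 7*4 + 1 = 29, q_1 = 7*1 + 0 = 7.
  i=2: a_2=8, p_2 = 8*29 + 4 = 236, q_2 = 8*7 + 1 = 57.
  i=3: a_3=4, p_3 = 4*236 + 29 = 973, q_3 = 4*57 + 7 = 235.

4/1, 29/7, 236/57, 973/235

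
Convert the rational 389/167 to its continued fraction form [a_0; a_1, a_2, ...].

[2; 3, 27, 2]

Run the Euclidean algorithm on 389 and 167; the successive quotients are the partial quotients a_0, a_1, ... (each step inverts the fractional part left over by the previous one):
  389 = 2*167 + 55, so a_0 = 2.
  167 = 3*55 + 2, so a_1 = 3.
  55 = 27*2 + 1, so a_2 = 27.
  2 = 2*1 + 0, so a_3 = 2.
The remainder reaches 0 after 4 divisions, so the expansion has 4 partial quotients, read off in order.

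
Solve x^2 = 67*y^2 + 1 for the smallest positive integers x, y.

First expand sqrt(67) as a continued fraction. With x_i = (sqrt(67) + m_i)/d_i and (m_0, d_0) = (0, 1): a_0 = floor(sqrt(67)) = 8, since 8^2 = 64 <= 67 < 81 = 9^2.
Iterate m_{i+1} = d_i*a_i - m_i, d_{i+1} = (67 - m_{i+1}^2)/d_i, a_{i+1} = floor((a_0 + m_{i+1})/d_{i+1}):
  m_1 = 1*8 - 0 = 8, d_1 = (67 - 8^2)/1 = 3/1 = 3, a_1 = floor((8 + 8)/3) = 5.
  m_2 = 3*5 - 8 = 7, d_2 = (67 - 7^2)/3 = 18/3 = 6, a_2 = floor((8 + 7)/6) = 2.
  m_3 = 6*2 - 7 = 5, d_3 = (67 - 5^2)/6 = 42/6 = 7, a_3 = floor((8 + 5)/7) = 1.
  m_4 = 7*1 - 5 = 2, d_4 = (67 - 2^2)/7 = 63/7 = 9, a_4 = floor((8 + 2)/9) = 1.
  m_5 = 9*1 - 2 = 7, d_5 = (67 - 7^2)/9 = 18/9 = 2, a_5 = floor((8 + 7)/2) = 7.
  m_6 = 2*7 - 7 = 7, d_6 = (67 - 7^2)/2 = 18/2 = 9, a_6 = floor((8 + 7)/9) = 1.
  m_7 = 9*1 - 7 = 2, d_7 = (67 - 2^2)/9 = 63/9 = 7, a_7 = floor((8 + 2)/7) = 1.
  m_8 = 7*1 - 2 = 5, d_8 = (67 - 5^2)/7 = 42/7 = 6, a_8 = floor((8 + 5)/6) = 2.
  m_9 = 6*2 - 5 = 7, d_9 = (67 - 7^2)/6 = 18/6 = 3, a_9 = floor((8 + 7)/3) = 5.
  m_10 = 3*5 - 7 = 8, d_10 = (67 - 8^2)/3 = 3/3 = 1, a_10 = floor((8 + 8)/1) = 16.
  m_11 = 1*16 - 8 = 8, d_11 = (67 - 8^2)/1 = 3/1 = 3: (m_11, d_11) = (m_1, d_1) = (8, 3), so from here the quotients repeat a_1, ..., a_10; the period length is 10.
So sqrt(67) = [8; (5, 2, 1, 1, 7, 1, 1, 2, 5, 16)] with period length k = 10.
k is even, so the fundamental solution of x^2 - 67y^2 = 1 is (p_{k-1}, q_{k-1}) = (p_9, q_9); compute convergents through index 9.
Convergents (p_i = a_i*p_{i-1} + p_{i-2}, q_i = a_i*q_{i-1} + q_{i-2} with p_{-2}=0, p_{-1}=1, q_{-2}=1, q_{-1}=0):
  i=0: a_0=8, p_0 = 8*1 + 0 = 8, q_0 = 8*0 + 1 = 1.
  i=1: a_1=5, p_1 = 5*8 + 1 = 41, q_1 = 5*1 + 0 = 5.
  i=2: a_2=2, p_2 = 2*41 + 8 = 90, q_2 = 2*5 + 1 = 11.
  i=3: a_3=1, p_3 = 1*90 + 41 = 131, q_3 = 1*11 + 5 = 16.
  i=4: a_4=1, p_4 = 1*131 + 90 = 221, q_4 = 1*16 + 11 = 27.
  i=5: a_5=7, p_5 = 7*221 + 131 = 1678, q_5 = 7*27 + 16 = 205.
  i=6: a_6=1, p_6 = 1*1678 + 221 = 1899, q_6 = 1*205 + 27 = 232.
  i=7: a_7=1, p_7 = 1*1899 + 1678 = 3577, q_7 = 1*232 + 205 = 437.
  i=8: a_8=2, p_8 = 2*3577 + 1899 = 9053, q_8 = 2*437 + 232 = 1106.
  i=9: a_9=5, p_9 = 5*9053 + 3577 = 48842, q_9 = 5*1106 + 437 = 5967.
Check: 48842^2 - 67*5967^2 = 2385540964 - 2385540963 = 1, so (x, y) = (48842, 5967) solves the equation, and by the theorem it is the least positive solution.

(x, y) = (48842, 5967)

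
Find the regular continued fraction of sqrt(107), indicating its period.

[10; (2, 1, 9, 1, 2, 20)]

Write x_i = (sqrt(107) + m_i)/d_i with (m_0, d_0) = (0, 1). a_0 = floor(sqrt(107)) = 10, since 10^2 = 100 <= 107 < 121 = 11^2.
Iterate m_{i+1} = d_i*a_i - m_i, d_{i+1} = (107 - m_{i+1}^2)/d_i, a_{i+1} = floor((a_0 + m_{i+1})/d_{i+1}):
  m_1 = 1*10 - 0 = 10, d_1 = (107 - 10^2)/1 = 7/1 = 7, a_1 = floor((10 + 10)/7) = 2.
  m_2 = 7*2 - 10 = 4, d_2 = (107 - 4^2)/7 = 91/7 = 13, a_2 = floor((10 + 4)/13) = 1.
  m_3 = 13*1 - 4 = 9, d_3 = (107 - 9^2)/13 = 26/13 = 2, a_3 = floor((10 + 9)/2) = 9.
  m_4 = 2*9 - 9 = 9, d_4 = (107 - 9^2)/2 = 26/2 = 13, a_4 = floor((10 + 9)/13) = 1.
  m_5 = 13*1 - 9 = 4, d_5 = (107 - 4^2)/13 = 91/13 = 7, a_5 = floor((10 + 4)/7) = 2.
  m_6 = 7*2 - 4 = 10, d_6 = (107 - 10^2)/7 = 7/7 = 1, a_6 = floor((10 + 10)/1) = 20.
  m_7 = 1*20 - 10 = 10, d_7 = (107 - 10^2)/1 = 7/1 = 7: (m_7, d_7) = (m_1, d_1) = (10, 7), so from here the quotients repeat a_1, ..., a_6; the period length is 6.
Hence the expansion of sqrt(107) is a_0 = 10 followed by the repeating block 2, 1, 9, 1, 2, 20 (period 6).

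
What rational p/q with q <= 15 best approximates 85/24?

46/13

Expand x = 85/24 as a continued fraction with the Euclidean algorithm:
  85 = 3*24 + 13, so a_0 = 3.
  24 = 1*13 + 11, so a_1 = 1.
  13 = 1*11 + 2, so a_2 = 1.
  11 = 5*2 + 1, so a_3 = 5.
  2 = 2*1 + 0, so a_4 = 2.
so x = [3; 1, 1, 5, 2].
Convergents (p_i = a_i*p_{i-1} + p_{i-2}, q_i = a_i*q_{i-1} + q_{i-2} with p_{-2}=0, p_{-1}=1, q_{-2}=1, q_{-1}=0), until the denominator exceeds 15:
  i=0: a_0=3, p_0 = 3*1 + 0 = 3, q_0 = 3*0 + 1 = 1.
  i=1: a_1=1, p_1 = 1*3 + 1 = 4, q_1 = 1*1 + 0 = 1.
  i=2: a_2=1, p_2 = 1*4 + 3 = 7, q_2 = 1*1 + 1 = 2.
  i=3: a_3=5, p_3 = 5*7 + 4 = 39, q_3 = 5*2 + 1 = 11.
  i=4: a_4=2, p_4 = 2*39 + 7 = 85, q_4 = 2*11 + 2 = 24.
q_4 = 24 > 15, so the last convergent with denominator <= 15 is p_3/q_3 = 39/11.
The closest fraction with denominator <= 15 is either p_3/q_3 or the intermediate fraction (k*p_3 + p_2)/(k*q_3 + q_2) with the largest k >= 1 whose denominator stays <= 15; these approach x as k grows, and every other convergent or intermediate fraction in range is farther away.
Largest k: floor((15 - q_2)/q_3) = floor((15 - 2)/11) = 1.
That gives (1*39 + 7)/(1*11 + 2) = 46/13.
Compare the errors: |x - 39/11| = |85*11 - 39*24|/(24*11) = 1/264, and |x - 46/13| = |85*13 - 46*24|/(24*13) = 1/312.
Cross-multiplying, 1*264 = 264 < 312 = 1*312, so 1/312 is smaller: the intermediate fraction 46/13 is closer to x than 39/11.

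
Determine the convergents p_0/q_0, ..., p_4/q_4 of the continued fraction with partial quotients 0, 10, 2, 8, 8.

0/1, 1/10, 2/21, 17/178, 138/1445

Using the convergent recurrence p_i = a_i*p_{i-1} + p_{i-2}, q_i = a_i*q_{i-1} + q_{i-2} with p_{-2}=0, p_{-1}=1, q_{-2}=1, q_{-1}=0:
  i=0: a_0=0, p_0 = 0*1 + 0 = 0, q_0 = 0*0 + 1 = 1.
  i=1: a_1=10, p_1 = 10*0 + 1 = 1, q_1 = 10*1 + 0 = 10.
  i=2: a_2=2, p_2 = 2*1 + 0 = 2, q_2 = 2*10 + 1 = 21.
  i=3: a_3=8, p_3 = 8*2 + 1 = 17, q_3 = 8*21 + 10 = 178.
  i=4: a_4=8, p_4 = 8*17 + 2 = 138, q_4 = 8*178 + 21 = 1445.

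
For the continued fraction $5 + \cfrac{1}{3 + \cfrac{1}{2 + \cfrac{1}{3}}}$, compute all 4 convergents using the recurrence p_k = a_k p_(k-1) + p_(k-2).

Using the convergent recurrence p_i = a_i*p_{i-1} + p_{i-2}, q_i = a_i*q_{i-1} + q_{i-2} with p_{-2}=0, p_{-1}=1, q_{-2}=1, q_{-1}=0:
  i=0: a_0=5, p_0 = 5*1 + 0 = 5, q_0 = 5*0 + 1 = 1.
  i=1: a_1=3, p_1 = 3*5 + 1 = 16, q_1 = 3*1 + 0 = 3.
  i=2: a_2=2, p_2 = 2*16 + 5 = 37, q_2 = 2*3 + 1 = 7.
  i=3: a_3=3, p_3 = 3*37 + 16 = 127, q_3 = 3*7 + 3 = 24.

5/1, 16/3, 37/7, 127/24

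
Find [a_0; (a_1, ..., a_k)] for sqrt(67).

[8; (5, 2, 1, 1, 7, 1, 1, 2, 5, 16)]

Write x_i = (sqrt(67) + m_i)/d_i with (m_0, d_0) = (0, 1). a_0 = floor(sqrt(67)) = 8, since 8^2 = 64 <= 67 < 81 = 9^2.
Iterate m_{i+1} = d_i*a_i - m_i, d_{i+1} = (67 - m_{i+1}^2)/d_i, a_{i+1} = floor((a_0 + m_{i+1})/d_{i+1}):
  m_1 = 1*8 - 0 = 8, d_1 = (67 - 8^2)/1 = 3/1 = 3, a_1 = floor((8 + 8)/3) = 5.
  m_2 = 3*5 - 8 = 7, d_2 = (67 - 7^2)/3 = 18/3 = 6, a_2 = floor((8 + 7)/6) = 2.
  m_3 = 6*2 - 7 = 5, d_3 = (67 - 5^2)/6 = 42/6 = 7, a_3 = floor((8 + 5)/7) = 1.
  m_4 = 7*1 - 5 = 2, d_4 = (67 - 2^2)/7 = 63/7 = 9, a_4 = floor((8 + 2)/9) = 1.
  m_5 = 9*1 - 2 = 7, d_5 = (67 - 7^2)/9 = 18/9 = 2, a_5 = floor((8 + 7)/2) = 7.
  m_6 = 2*7 - 7 = 7, d_6 = (67 - 7^2)/2 = 18/2 = 9, a_6 = floor((8 + 7)/9) = 1.
  m_7 = 9*1 - 7 = 2, d_7 = (67 - 2^2)/9 = 63/9 = 7, a_7 = floor((8 + 2)/7) = 1.
  m_8 = 7*1 - 2 = 5, d_8 = (67 - 5^2)/7 = 42/7 = 6, a_8 = floor((8 + 5)/6) = 2.
  m_9 = 6*2 - 5 = 7, d_9 = (67 - 7^2)/6 = 18/6 = 3, a_9 = floor((8 + 7)/3) = 5.
  m_10 = 3*5 - 7 = 8, d_10 = (67 - 8^2)/3 = 3/3 = 1, a_10 = floor((8 + 8)/1) = 16.
  m_11 = 1*16 - 8 = 8, d_11 = (67 - 8^2)/1 = 3/1 = 3: (m_11, d_11) = (m_1, d_1) = (8, 3), so from here the quotients repeat a_1, ..., a_10; the period length is 10.
Hence the expansion of sqrt(67) is a_0 = 8 followed by the repeating block 5, 2, 1, 1, 7, 1, 1, 2, 5, 16 (period 10).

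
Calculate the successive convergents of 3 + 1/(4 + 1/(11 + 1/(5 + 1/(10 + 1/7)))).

Using the convergent recurrence p_i = a_i*p_{i-1} + p_{i-2}, q_i = a_i*q_{i-1} + q_{i-2} with p_{-2}=0, p_{-1}=1, q_{-2}=1, q_{-1}=0:
  i=0: a_0=3, p_0 = 3*1 + 0 = 3, q_0 = 3*0 + 1 = 1.
  i=1: a_1=4, p_1 = 4*3 + 1 = 13, q_1 = 4*1 + 0 = 4.
  i=2: a_2=11, p_2 = 11*13 + 3 = 146, q_2 = 11*4 + 1 = 45.
  i=3: a_3=5, p_3 = 5*146 + 13 = 743, q_3 = 5*45 + 4 = 229.
  i=4: a_4=10, p_4 = 10*743 + 146 = 7576, q_4 = 10*229 + 45 = 2335.
  i=5: a_5=7, p_5 = 7*7576 + 743 = 53775, q_5 = 7*2335 + 229 = 16574.

3/1, 13/4, 146/45, 743/229, 7576/2335, 53775/16574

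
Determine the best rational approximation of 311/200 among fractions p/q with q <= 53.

14/9

Expand x = 311/200 as a continued fraction with the Euclidean algorithm:
  311 = 1*200 + 111, so a_0 = 1.
  200 = 1*111 + 89, so a_1 = 1.
  111 = 1*89 + 22, so a_2 = 1.
  89 = 4*22 + 1, so a_3 = 4.
  22 = 22*1 + 0, so a_4 = 22.
so x = [1; 1, 1, 4, 22].
Convergents (p_i = a_i*p_{i-1} + p_{i-2}, q_i = a_i*q_{i-1} + q_{i-2} with p_{-2}=0, p_{-1}=1, q_{-2}=1, q_{-1}=0), until the denominator exceeds 53:
  i=0: a_0=1, p_0 = 1*1 + 0 = 1, q_0 = 1*0 + 1 = 1.
  i=1: a_1=1, p_1 = 1*1 + 1 = 2, q_1 = 1*1 + 0 = 1.
  i=2: a_2=1, p_2 = 1*2 + 1 = 3, q_2 = 1*1 + 1 = 2.
  i=3: a_3=4, p_3 = 4*3 + 2 = 14, q_3 = 4*2 + 1 = 9.
  i=4: a_4=22, p_4 = 22*14 + 3 = 311, q_4 = 22*9 + 2 = 200.
q_4 = 200 > 53, so the last convergent with denominator <= 53 is p_3/q_3 = 14/9.
The closest fraction with denominator <= 53 is either p_3/q_3 or the intermediate fraction (k*p_3 + p_2)/(k*q_3 + q_2) with the largest k >= 1 whose denominator stays <= 53; these approach x as k grows, and every other convergent or intermediate fraction in range is farther away.
Largest k: floor((53 - q_2)/q_3) = floor((53 - 2)/9) = 5.
That gives (5*14 + 3)/(5*9 + 2) = 73/47.
Compare the errors: |x - 14/9| = |311*9 - 14*200|/(200*9) = 1/1800, and |x - 73/47| = |311*47 - 73*200|/(200*47) = 17/9400.
Cross-multiplying, 1*9400 = 9400 < 30600 = 17*1800, so 1/1800 is smaller: the convergent 14/9 is closer to x than 73/47.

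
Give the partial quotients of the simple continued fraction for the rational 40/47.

Run the Euclidean algorithm on 40 and 47; the successive quotients are the partial quotients a_0, a_1, ... (each step inverts the fractional part left over by the previous one):
  40 = 0*47 + 40, so a_0 = 0.
  47 = 1*40 + 7, so a_1 = 1.
  40 = 5*7 + 5, so a_2 = 5.
  7 = 1*5 + 2, so a_3 = 1.
  5 = 2*2 + 1, so a_4 = 2.
  2 = 2*1 + 0, so a_5 = 2.
The remainder reaches 0 after 6 divisions, so the expansion has 6 partial quotients, read off in order.

[0; 1, 5, 1, 2, 2]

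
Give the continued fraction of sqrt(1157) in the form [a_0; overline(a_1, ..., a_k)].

[34; overline(68)]

Write x_i = (sqrt(1157) + m_i)/d_i with (m_0, d_0) = (0, 1). a_0 = floor(sqrt(1157)) = 34, since 34^2 = 1156 <= 1157 < 1225 = 35^2.
Iterate m_{i+1} = d_i*a_i - m_i, d_{i+1} = (1157 - m_{i+1}^2)/d_i, a_{i+1} = floor((a_0 + m_{i+1})/d_{i+1}):
  m_1 = 1*34 - 0 = 34, d_1 = (1157 - 34^2)/1 = 1/1 = 1, a_1 = floor((34 + 34)/1) = 68.
  m_2 = 1*68 - 34 = 34, d_2 = (1157 - 34^2)/1 = 1/1 = 1: (m_2, d_2) = (m_1, d_1) = (34, 1), so from here the quotient a_1 repeats; the period length is 1.
Hence the expansion of sqrt(1157) is a_0 = 34 followed by the repeating block 68 (period 1).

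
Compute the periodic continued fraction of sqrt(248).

Write x_i = (sqrt(248) + m_i)/d_i with (m_0, d_0) = (0, 1). a_0 = floor(sqrt(248)) = 15, since 15^2 = 225 <= 248 < 256 = 16^2.
Iterate m_{i+1} = d_i*a_i - m_i, d_{i+1} = (248 - m_{i+1}^2)/d_i, a_{i+1} = floor((a_0 + m_{i+1})/d_{i+1}):
  m_1 = 1*15 - 0 = 15, d_1 = (248 - 15^2)/1 = 23/1 = 23, a_1 = floor((15 + 15)/23) = 1.
  m_2 = 23*1 - 15 = 8, d_2 = (248 - 8^2)/23 = 184/23 = 8, a_2 = floor((15 + 8)/8) = 2.
  m_3 = 8*2 - 8 = 8, d_3 = (248 - 8^2)/8 = 184/8 = 23, a_3 = floor((15 + 8)/23) = 1.
  m_4 = 23*1 - 8 = 15, d_4 = (248 - 15^2)/23 = 23/23 = 1, a_4 = floor((15 + 15)/1) = 30.
  m_5 = 1*30 - 15 = 15, d_5 = (248 - 15^2)/1 = 23/1 = 23: (m_5, d_5) = (m_1, d_1) = (15, 23), so from here the quotients repeat a_1, ..., a_4; the period length is 4.
Hence the expansion of sqrt(248) is a_0 = 15 followed by the repeating block 1, 2, 1, 30 (period 4).

[15; (1, 2, 1, 30)]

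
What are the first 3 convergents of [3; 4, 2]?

3/1, 13/4, 29/9

Using the convergent recurrence p_i = a_i*p_{i-1} + p_{i-2}, q_i = a_i*q_{i-1} + q_{i-2} with p_{-2}=0, p_{-1}=1, q_{-2}=1, q_{-1}=0:
  i=0: a_0=3, p_0 = 3*1 + 0 = 3, q_0 = 3*0 + 1 = 1.
  i=1: a_1=4, p_1 = 4*3 + 1 = 13, q_1 = 4*1 + 0 = 4.
  i=2: a_2=2, p_2 = 2*13 + 3 = 29, q_2 = 2*4 + 1 = 9.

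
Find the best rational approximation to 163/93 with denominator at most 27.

7/4

Expand x = 163/93 as a continued fraction with the Euclidean algorithm:
  163 = 1*93 + 70, so a_0 = 1.
  93 = 1*70 + 23, so a_1 = 1.
  70 = 3*23 + 1, so a_2 = 3.
  23 = 23*1 + 0, so a_3 = 23.
so x = [1; 1, 3, 23].
Convergents (p_i = a_i*p_{i-1} + p_{i-2}, q_i = a_i*q_{i-1} + q_{i-2} with p_{-2}=0, p_{-1}=1, q_{-2}=1, q_{-1}=0), until the denominator exceeds 27:
  i=0: a_0=1, p_0 = 1*1 + 0 = 1, q_0 = 1*0 + 1 = 1.
  i=1: a_1=1, p_1 = 1*1 + 1 = 2, q_1 = 1*1 + 0 = 1.
  i=2: a_2=3, p_2 = 3*2 + 1 = 7, q_2 = 3*1 + 1 = 4.
  i=3: a_3=23, p_3 = 23*7 + 2 = 163, q_3 = 23*4 + 1 = 93.
q_3 = 93 > 27, so the last convergent with denominator <= 27 is p_2/q_2 = 7/4.
The closest fraction with denominator <= 27 is either p_2/q_2 or the intermediate fraction (k*p_2 + p_1)/(k*q_2 + q_1) with the largest k >= 1 whose denominator stays <= 27; these approach x as k grows, and every other convergent or intermediate fraction in range is farther away.
Largest k: floor((27 - q_1)/q_2) = floor((27 - 1)/4) = 6.
That gives (6*7 + 2)/(6*4 + 1) = 44/25.
Compare the errors: |x - 7/4| = |163*4 - 7*93|/(93*4) = 1/372, and |x - 44/25| = |163*25 - 44*93|/(93*25) = 17/2325.
Cross-multiplying, 1*2325 = 2325 < 6324 = 17*372, so 1/372 is smaller: the convergent 7/4 is closer to x than 44/25.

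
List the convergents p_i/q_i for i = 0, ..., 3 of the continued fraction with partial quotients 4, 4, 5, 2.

4/1, 17/4, 89/21, 195/46

Using the convergent recurrence p_i = a_i*p_{i-1} + p_{i-2}, q_i = a_i*q_{i-1} + q_{i-2} with p_{-2}=0, p_{-1}=1, q_{-2}=1, q_{-1}=0:
  i=0: a_0=4, p_0 = 4*1 + 0 = 4, q_0 = 4*0 + 1 = 1.
  i=1: a_1=4, p_1 = 4*4 + 1 = 17, q_1 = 4*1 + 0 = 4.
  i=2: a_2=5, p_2 = 5*17 + 4 = 89, q_2 = 5*4 + 1 = 21.
  i=3: a_3=2, p_3 = 2*89 + 17 = 195, q_3 = 2*21 + 4 = 46.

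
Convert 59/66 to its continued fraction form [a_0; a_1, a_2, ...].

[0; 1, 8, 2, 3]

Run the Euclidean algorithm on 59 and 66; the successive quotients are the partial quotients a_0, a_1, ... (each step inverts the fractional part left over by the previous one):
  59 = 0*66 + 59, so a_0 = 0.
  66 = 1*59 + 7, so a_1 = 1.
  59 = 8*7 + 3, so a_2 = 8.
  7 = 2*3 + 1, so a_3 = 2.
  3 = 3*1 + 0, so a_4 = 3.
The remainder reaches 0 after 5 divisions, so the expansion has 5 partial quotients, read off in order.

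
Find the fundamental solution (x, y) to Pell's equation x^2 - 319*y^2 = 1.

(x, y) = (12901780, 722361)

First expand sqrt(319) as a continued fraction. With x_i = (sqrt(319) + m_i)/d_i and (m_0, d_0) = (0, 1): a_0 = floor(sqrt(319)) = 17, since 17^2 = 289 <= 319 < 324 = 18^2.
Iterate m_{i+1} = d_i*a_i - m_i, d_{i+1} = (319 - m_{i+1}^2)/d_i, a_{i+1} = floor((a_0 + m_{i+1})/d_{i+1}):
  m_1 = 1*17 - 0 = 17, d_1 = (319 - 17^2)/1 = 30/1 = 30, a_1 = floor((17 + 17)/30) = 1.
  m_2 = 30*1 - 17 = 13, d_2 = (319 - 13^2)/30 = 150/30 = 5, a_2 = floor((17 + 13)/5) = 6.
  m_3 = 5*6 - 13 = 17, d_3 = (319 - 17^2)/5 = 30/5 = 6, a_3 = floor((17 + 17)/6) = 5.
  m_4 = 6*5 - 17 = 13, d_4 = (319 - 13^2)/6 = 150/6 = 25, a_4 = floor((17 + 13)/25) = 1.
  m_5 = 25*1 - 13 = 12, d_5 = (319 - 12^2)/25 = 175/25 = 7, a_5 = floor((17 + 12)/7) = 4.
  m_6 = 7*4 - 12 = 16, d_6 = (319 - 16^2)/7 = 63/7 = 9, a_6 = floor((17 + 16)/9) = 3.
  m_7 = 9*3 - 16 = 11, d_7 = (319 - 11^2)/9 = 198/9 = 22, a_7 = floor((17 + 11)/22) = 1.
  m_8 = 22*1 - 11 = 11, d_8 = (319 - 11^2)/22 = 198/22 = 9, a_8 = floor((17 + 11)/9) = 3.
  m_9 = 9*3 - 11 = 16, d_9 = (319 - 16^2)/9 = 63/9 = 7, a_9 = floor((17 + 16)/7) = 4.
  m_10 = 7*4 - 16 = 12, d_10 = (319 - 12^2)/7 = 175/7 = 25, a_10 = floor((17 + 12)/25) = 1.
  m_11 = 25*1 - 12 = 13, d_11 = (319 - 13^2)/25 = 150/25 = 6, a_11 = floor((17 + 13)/6) = 5.
  m_12 = 6*5 - 13 = 17, d_12 = (319 - 17^2)/6 = 30/6 = 5, a_12 = floor((17 + 17)/5) = 6.
  m_13 = 5*6 - 17 = 13, d_13 = (319 - 13^2)/5 = 150/5 = 30, a_13 = floor((17 + 13)/30) = 1.
  m_14 = 30*1 - 13 = 17, d_14 = (319 - 17^2)/30 = 30/30 = 1, a_14 = floor((17 + 17)/1) = 34.
  m_15 = 1*34 - 17 = 17, d_15 = (319 - 17^2)/1 = 30/1 = 30: (m_15, d_15) = (m_1, d_1) = (17, 30), so from here the quotients repeat a_1, ..., a_14; the period length is 14.
So sqrt(319) = [17; (1, 6, 5, 1, 4, 3, 1, 3, 4, 1, 5, 6, 1, 34)] with period length k = 14.
k is even, so the fundamental solution of x^2 - 319y^2 = 1 is (p_{k-1}, q_{k-1}) = (p_13, q_13); compute convergents through index 13.
Convergents (p_i = a_i*p_{i-1} + p_{i-2}, q_i = a_i*q_{i-1} + q_{i-2} with p_{-2}=0, p_{-1}=1, q_{-2}=1, q_{-1}=0):
  i=0: a_0=17, p_0 = 17*1 + 0 = 17, q_0 = 17*0 + 1 = 1.
  i=1: a_1=1, p_1 = 1*17 + 1 = 18, q_1 = 1*1 + 0 = 1.
  i=2: a_2=6, p_2 = 6*18 + 17 = 125, q_2 = 6*1 + 1 = 7.
  i=3: a_3=5, p_3 = 5*125 + 18 = 643, q_3 = 5*7 + 1 = 36.
  i=4: a_4=1, p_4 = 1*643 + 125 = 768, q_4 = 1*36 + 7 = 43.
  i=5: a_5=4, p_5 = 4*768 + 643 = 3715, q_5 = 4*43 + 36 = 208.
  i=6: a_6=3, p_6 = 3*3715 + 768 = 11913, q_6 = 3*208 + 43 = 667.
  i=7: a_7=1, p_7 = 1*11913 + 3715 = 15628, q_7 = 1*667 + 208 = 875.
  i=8: a_8=3, p_8 = 3*15628 + 11913 = 58797, q_8 = 3*875 + 667 = 3292.
  i=9: a_9=4, p_9 = 4*58797 + 15628 = 250816, q_9 = 4*3292 + 875 = 14043.
  i=10: a_10=1, p_10 = 1*250816 + 58797 = 309613, q_10 = 1*14043 + 3292 = 17335.
  i=11: a_11=5, p_11 = 5*309613 + 250816 = 1798881, q_11 = 5*17335 + 14043 = 100718.
  i=12: a_12=6, p_12 = 6*1798881 + 309613 = 11102899, q_12 = 6*100718 + 17335 = 621643.
  i=13: a_13=1, p_13 = 1*11102899 + 1798881 = 12901780, q_13 = 1*621643 + 100718 = 722361.
Check: 12901780^2 - 319*722361^2 = 166455927168400 - 166455927168399 = 1, so (x, y) = (12901780, 722361) solves the equation, and by the theorem it is the least positive solution.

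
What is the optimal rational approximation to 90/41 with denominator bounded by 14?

Expand x = 90/41 as a continued fraction with the Euclidean algorithm:
  90 = 2*41 + 8, so a_0 = 2.
  41 = 5*8 + 1, so a_1 = 5.
  8 = 8*1 + 0, so a_2 = 8.
so x = [2; 5, 8].
Convergents (p_i = a_i*p_{i-1} + p_{i-2}, q_i = a_i*q_{i-1} + q_{i-2} with p_{-2}=0, p_{-1}=1, q_{-2}=1, q_{-1}=0), until the denominator exceeds 14:
  i=0: a_0=2, p_0 = 2*1 + 0 = 2, q_0 = 2*0 + 1 = 1.
  i=1: a_1=5, p_1 = 5*2 + 1 = 11, q_1 = 5*1 + 0 = 5.
  i=2: a_2=8, p_2 = 8*11 + 2 = 90, q_2 = 8*5 + 1 = 41.
q_2 = 41 > 14, so the last convergent with denominator <= 14 is p_1/q_1 = 11/5.
The closest fraction with denominator <= 14 is either p_1/q_1 or the intermediate fraction (k*p_1 + p_0)/(k*q_1 + q_0) with the largest k >= 1 whose denominator stays <= 14; these approach x as k grows, and every other convergent or intermediate fraction in range is farther away.
Largest k: floor((14 - q_0)/q_1) = floor((14 - 1)/5) = 2.
That gives (2*11 + 2)/(2*5 + 1) = 24/11.
Compare the errors: |x - 11/5| = |90*5 - 11*41|/(41*5) = 1/205, and |x - 24/11| = |90*11 - 24*41|/(41*11) = 6/451.
Cross-multiplying, 1*451 = 451 < 1230 = 6*205, so 1/205 is smaller: the convergent 11/5 is closer to x than 24/11.

11/5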